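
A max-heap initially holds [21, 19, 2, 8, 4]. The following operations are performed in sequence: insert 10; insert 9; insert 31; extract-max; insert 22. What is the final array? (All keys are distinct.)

[22, 21, 10, 19, 4, 2, 9, 8]

insert 10:
  append 10 at index 5 → [21, 19, 2, 8, 4, 10]
  10 > parent 2 at index 2, swap → [21, 19, 10, 8, 4, 2]
insert 9:
  append 9 at index 6 → [21, 19, 10, 8, 4, 2, 9] (no swap needed)
insert 31:
  append 31 at index 7 → [21, 19, 10, 8, 4, 2, 9, 31]
  31 > parent 8 at index 3, swap → [21, 19, 10, 31, 4, 2, 9, 8]
  31 > parent 19 at index 1, swap → [21, 31, 10, 19, 4, 2, 9, 8]
  31 > parent 21 at index 0, swap → [31, 21, 10, 19, 4, 2, 9, 8]
extract-max → returns 31:
  remove root 31; move last element 8 to root → [8, 21, 10, 19, 4, 2, 9]
  8 vs larger child 21 at index 1, swap → [21, 8, 10, 19, 4, 2, 9]
  8 vs larger child 19 at index 3, swap → [21, 19, 10, 8, 4, 2, 9]
insert 22:
  append 22 at index 7 → [21, 19, 10, 8, 4, 2, 9, 22]
  22 > parent 8 at index 3, swap → [21, 19, 10, 22, 4, 2, 9, 8]
  22 > parent 19 at index 1, swap → [21, 22, 10, 19, 4, 2, 9, 8]
  22 > parent 21 at index 0, swap → [22, 21, 10, 19, 4, 2, 9, 8]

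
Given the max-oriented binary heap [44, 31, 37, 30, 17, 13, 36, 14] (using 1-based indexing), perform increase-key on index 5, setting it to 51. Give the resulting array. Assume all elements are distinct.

set index 5 from 17 to 51 → [44, 31, 37, 30, 51, 13, 36, 14]
51 > parent 31 at index 2, swap → [44, 51, 37, 30, 31, 13, 36, 14]
51 > parent 44 at index 1, swap → [51, 44, 37, 30, 31, 13, 36, 14]

[51, 44, 37, 30, 31, 13, 36, 14]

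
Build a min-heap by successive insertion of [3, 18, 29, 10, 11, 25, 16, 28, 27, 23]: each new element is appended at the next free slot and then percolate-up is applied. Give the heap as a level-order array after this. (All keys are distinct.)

Insert 3:
  append 3 at index 0 → [3] (no swap needed)
Insert 18:
  append 18 at index 1 → [3, 18] (no swap needed)
Insert 29:
  append 29 at index 2 → [3, 18, 29] (no swap needed)
Insert 10:
  append 10 at index 3 → [3, 18, 29, 10]
  10 < parent 18 at index 1, swap → [3, 10, 29, 18]
Insert 11:
  append 11 at index 4 → [3, 10, 29, 18, 11] (no swap needed)
Insert 25:
  append 25 at index 5 → [3, 10, 29, 18, 11, 25]
  25 < parent 29 at index 2, swap → [3, 10, 25, 18, 11, 29]
Insert 16:
  append 16 at index 6 → [3, 10, 25, 18, 11, 29, 16]
  16 < parent 25 at index 2, swap → [3, 10, 16, 18, 11, 29, 25]
Insert 28:
  append 28 at index 7 → [3, 10, 16, 18, 11, 29, 25, 28] (no swap needed)
Insert 27:
  append 27 at index 8 → [3, 10, 16, 18, 11, 29, 25, 28, 27] (no swap needed)
Insert 23:
  append 23 at index 9 → [3, 10, 16, 18, 11, 29, 25, 28, 27, 23] (no swap needed)

[3, 10, 16, 18, 11, 29, 25, 28, 27, 23]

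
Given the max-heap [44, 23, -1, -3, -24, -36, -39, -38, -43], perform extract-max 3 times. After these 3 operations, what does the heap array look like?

extract-max #1 returns 44:
  remove root 44; move last element -43 to root → [-43, 23, -1, -3, -24, -36, -39, -38]
  -43 vs larger child 23 at index 1, swap → [23, -43, -1, -3, -24, -36, -39, -38]
  -43 vs larger child -3 at index 3, swap → [23, -3, -1, -43, -24, -36, -39, -38]
  -43 vs only child -38 at index 7, swap → [23, -3, -1, -38, -24, -36, -39, -43]
extract-max #2 returns 23:
  remove root 23; move last element -43 to root → [-43, -3, -1, -38, -24, -36, -39]
  -43 vs larger child -1 at index 2, swap → [-1, -3, -43, -38, -24, -36, -39]
  -43 vs larger child -36 at index 5, swap → [-1, -3, -36, -38, -24, -43, -39]
extract-max #3 returns -1:
  remove root -1; move last element -39 to root → [-39, -3, -36, -38, -24, -43]
  -39 vs larger child -3 at index 1, swap → [-3, -39, -36, -38, -24, -43]
  -39 vs larger child -24 at index 4, swap → [-3, -24, -36, -38, -39, -43]

[-3, -24, -36, -38, -39, -43]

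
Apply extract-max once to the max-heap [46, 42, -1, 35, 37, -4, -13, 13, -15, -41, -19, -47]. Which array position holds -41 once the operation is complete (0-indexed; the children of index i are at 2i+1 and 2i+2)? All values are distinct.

remove root 46; move last element -47 to root → [-47, 42, -1, 35, 37, -4, -13, 13, -15, -41, -19]
-47 vs larger child 42 at index 1, swap → [42, -47, -1, 35, 37, -4, -13, 13, -15, -41, -19]
-47 vs larger child 37 at index 4, swap → [42, 37, -1, 35, -47, -4, -13, 13, -15, -41, -19]
-47 vs larger child -19 at index 10, swap → [42, 37, -1, 35, -19, -4, -13, 13, -15, -41, -47]
resulting array: [42, 37, -1, 35, -19, -4, -13, 13, -15, -41, -47]

9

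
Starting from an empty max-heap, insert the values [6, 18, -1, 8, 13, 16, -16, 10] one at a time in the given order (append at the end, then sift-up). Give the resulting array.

[18, 13, 16, 10, 8, -1, -16, 6]

Insert 6:
  append 6 at index 0 → [6] (no swap needed)
Insert 18:
  append 18 at index 1 → [6, 18]
  18 > parent 6 at index 0, swap → [18, 6]
Insert -1:
  append -1 at index 2 → [18, 6, -1] (no swap needed)
Insert 8:
  append 8 at index 3 → [18, 6, -1, 8]
  8 > parent 6 at index 1, swap → [18, 8, -1, 6]
Insert 13:
  append 13 at index 4 → [18, 8, -1, 6, 13]
  13 > parent 8 at index 1, swap → [18, 13, -1, 6, 8]
Insert 16:
  append 16 at index 5 → [18, 13, -1, 6, 8, 16]
  16 > parent -1 at index 2, swap → [18, 13, 16, 6, 8, -1]
Insert -16:
  append -16 at index 6 → [18, 13, 16, 6, 8, -1, -16] (no swap needed)
Insert 10:
  append 10 at index 7 → [18, 13, 16, 6, 8, -1, -16, 10]
  10 > parent 6 at index 3, swap → [18, 13, 16, 10, 8, -1, -16, 6]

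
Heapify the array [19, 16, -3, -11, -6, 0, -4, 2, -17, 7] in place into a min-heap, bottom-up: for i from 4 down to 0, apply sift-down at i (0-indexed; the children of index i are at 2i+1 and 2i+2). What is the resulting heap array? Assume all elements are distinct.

[-17, -11, -4, 2, -6, 0, -3, 19, 16, 7]

sift down from index 4: already satisfies heap property
sift down from index 3:
  -11 vs smaller child -17 at index 8, swap → [19, 16, -3, -17, -6, 0, -4, 2, -11, 7]
sift down from index 2:
  -3 vs smaller child -4 at index 6, swap → [19, 16, -4, -17, -6, 0, -3, 2, -11, 7]
sift down from index 1:
  16 vs smaller child -17 at index 3, swap → [19, -17, -4, 16, -6, 0, -3, 2, -11, 7]
  16 vs smaller child -11 at index 8, swap → [19, -17, -4, -11, -6, 0, -3, 2, 16, 7]
sift down from index 0:
  19 vs smaller child -17 at index 1, swap → [-17, 19, -4, -11, -6, 0, -3, 2, 16, 7]
  19 vs smaller child -11 at index 3, swap → [-17, -11, -4, 19, -6, 0, -3, 2, 16, 7]
  19 vs smaller child 2 at index 7, swap → [-17, -11, -4, 2, -6, 0, -3, 19, 16, 7]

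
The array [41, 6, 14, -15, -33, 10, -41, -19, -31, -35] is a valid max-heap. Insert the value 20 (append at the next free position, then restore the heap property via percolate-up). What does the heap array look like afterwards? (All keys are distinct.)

[41, 20, 14, -15, 6, 10, -41, -19, -31, -35, -33]

append 20 at index 10 → [41, 6, 14, -15, -33, 10, -41, -19, -31, -35, 20]
20 > parent -33 at index 4, swap → [41, 6, 14, -15, 20, 10, -41, -19, -31, -35, -33]
20 > parent 6 at index 1, swap → [41, 20, 14, -15, 6, 10, -41, -19, -31, -35, -33]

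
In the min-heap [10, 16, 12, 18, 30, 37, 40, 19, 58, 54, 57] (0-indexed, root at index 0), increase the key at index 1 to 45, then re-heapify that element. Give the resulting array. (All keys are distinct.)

set index 1 from 16 to 45 → [10, 45, 12, 18, 30, 37, 40, 19, 58, 54, 57]
45 vs smaller child 18 at index 3, swap → [10, 18, 12, 45, 30, 37, 40, 19, 58, 54, 57]
45 vs smaller child 19 at index 7, swap → [10, 18, 12, 19, 30, 37, 40, 45, 58, 54, 57]

[10, 18, 12, 19, 30, 37, 40, 45, 58, 54, 57]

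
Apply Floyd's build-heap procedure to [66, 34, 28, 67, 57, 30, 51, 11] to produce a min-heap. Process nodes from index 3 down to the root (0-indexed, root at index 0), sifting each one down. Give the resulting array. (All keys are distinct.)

[11, 34, 28, 66, 57, 30, 51, 67]

sift down from index 3:
  67 vs only child 11 at index 7, swap → [66, 34, 28, 11, 57, 30, 51, 67]
sift down from index 2: already satisfies heap property
sift down from index 1:
  34 vs smaller child 11 at index 3, swap → [66, 11, 28, 34, 57, 30, 51, 67]
sift down from index 0:
  66 vs smaller child 11 at index 1, swap → [11, 66, 28, 34, 57, 30, 51, 67]
  66 vs smaller child 34 at index 3, swap → [11, 34, 28, 66, 57, 30, 51, 67]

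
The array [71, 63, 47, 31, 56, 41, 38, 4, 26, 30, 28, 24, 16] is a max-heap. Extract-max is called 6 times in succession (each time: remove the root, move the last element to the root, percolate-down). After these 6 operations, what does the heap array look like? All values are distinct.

extract-max #1 returns 71:
  remove root 71; move last element 16 to root → [16, 63, 47, 31, 56, 41, 38, 4, 26, 30, 28, 24]
  16 vs larger child 63 at index 1, swap → [63, 16, 47, 31, 56, 41, 38, 4, 26, 30, 28, 24]
  16 vs larger child 56 at index 4, swap → [63, 56, 47, 31, 16, 41, 38, 4, 26, 30, 28, 24]
  16 vs larger child 30 at index 9, swap → [63, 56, 47, 31, 30, 41, 38, 4, 26, 16, 28, 24]
extract-max #2 returns 63:
  remove root 63; move last element 24 to root → [24, 56, 47, 31, 30, 41, 38, 4, 26, 16, 28]
  24 vs larger child 56 at index 1, swap → [56, 24, 47, 31, 30, 41, 38, 4, 26, 16, 28]
  24 vs larger child 31 at index 3, swap → [56, 31, 47, 24, 30, 41, 38, 4, 26, 16, 28]
  24 vs larger child 26 at index 8, swap → [56, 31, 47, 26, 30, 41, 38, 4, 24, 16, 28]
extract-max #3 returns 56:
  remove root 56; move last element 28 to root → [28, 31, 47, 26, 30, 41, 38, 4, 24, 16]
  28 vs larger child 47 at index 2, swap → [47, 31, 28, 26, 30, 41, 38, 4, 24, 16]
  28 vs larger child 41 at index 5, swap → [47, 31, 41, 26, 30, 28, 38, 4, 24, 16]
extract-max #4 returns 47:
  remove root 47; move last element 16 to root → [16, 31, 41, 26, 30, 28, 38, 4, 24]
  16 vs larger child 41 at index 2, swap → [41, 31, 16, 26, 30, 28, 38, 4, 24]
  16 vs larger child 38 at index 6, swap → [41, 31, 38, 26, 30, 28, 16, 4, 24]
extract-max #5 returns 41:
  remove root 41; move last element 24 to root → [24, 31, 38, 26, 30, 28, 16, 4]
  24 vs larger child 38 at index 2, swap → [38, 31, 24, 26, 30, 28, 16, 4]
  24 vs larger child 28 at index 5, swap → [38, 31, 28, 26, 30, 24, 16, 4]
extract-max #6 returns 38:
  remove root 38; move last element 4 to root → [4, 31, 28, 26, 30, 24, 16]
  4 vs larger child 31 at index 1, swap → [31, 4, 28, 26, 30, 24, 16]
  4 vs larger child 30 at index 4, swap → [31, 30, 28, 26, 4, 24, 16]

[31, 30, 28, 26, 4, 24, 16]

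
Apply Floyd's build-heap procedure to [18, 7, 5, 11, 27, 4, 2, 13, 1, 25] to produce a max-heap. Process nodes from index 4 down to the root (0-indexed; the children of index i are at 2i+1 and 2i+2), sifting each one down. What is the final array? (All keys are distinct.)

[27, 25, 5, 13, 18, 4, 2, 11, 1, 7]

sift down from index 4: already satisfies heap property
sift down from index 3:
  11 vs larger child 13 at index 7, swap → [18, 7, 5, 13, 27, 4, 2, 11, 1, 25]
sift down from index 2: already satisfies heap property
sift down from index 1:
  7 vs larger child 27 at index 4, swap → [18, 27, 5, 13, 7, 4, 2, 11, 1, 25]
  7 vs only child 25 at index 9, swap → [18, 27, 5, 13, 25, 4, 2, 11, 1, 7]
sift down from index 0:
  18 vs larger child 27 at index 1, swap → [27, 18, 5, 13, 25, 4, 2, 11, 1, 7]
  18 vs larger child 25 at index 4, swap → [27, 25, 5, 13, 18, 4, 2, 11, 1, 7]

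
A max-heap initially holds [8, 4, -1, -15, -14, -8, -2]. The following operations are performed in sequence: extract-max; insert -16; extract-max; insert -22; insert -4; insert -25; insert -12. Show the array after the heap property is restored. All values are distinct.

[-1, -2, -8, -4, -12, -16, -22, -15, -25, -14]

extract-max → returns 8:
  remove root 8; move last element -2 to root → [-2, 4, -1, -15, -14, -8]
  -2 vs larger child 4 at index 1, swap → [4, -2, -1, -15, -14, -8]
insert -16:
  append -16 at index 6 → [4, -2, -1, -15, -14, -8, -16] (no swap needed)
extract-max → returns 4:
  remove root 4; move last element -16 to root → [-16, -2, -1, -15, -14, -8]
  -16 vs larger child -1 at index 2, swap → [-1, -2, -16, -15, -14, -8]
  -16 vs only child -8 at index 5, swap → [-1, -2, -8, -15, -14, -16]
insert -22:
  append -22 at index 6 → [-1, -2, -8, -15, -14, -16, -22] (no swap needed)
insert -4:
  append -4 at index 7 → [-1, -2, -8, -15, -14, -16, -22, -4]
  -4 > parent -15 at index 3, swap → [-1, -2, -8, -4, -14, -16, -22, -15]
insert -25:
  append -25 at index 8 → [-1, -2, -8, -4, -14, -16, -22, -15, -25] (no swap needed)
insert -12:
  append -12 at index 9 → [-1, -2, -8, -4, -14, -16, -22, -15, -25, -12]
  -12 > parent -14 at index 4, swap → [-1, -2, -8, -4, -12, -16, -22, -15, -25, -14]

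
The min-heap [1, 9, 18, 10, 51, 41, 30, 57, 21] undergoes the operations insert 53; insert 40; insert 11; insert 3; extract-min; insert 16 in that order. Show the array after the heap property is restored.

[3, 9, 11, 10, 40, 16, 30, 57, 21, 53, 51, 41, 18]

insert 53:
  append 53 at index 9 → [1, 9, 18, 10, 51, 41, 30, 57, 21, 53] (no swap needed)
insert 40:
  append 40 at index 10 → [1, 9, 18, 10, 51, 41, 30, 57, 21, 53, 40]
  40 < parent 51 at index 4, swap → [1, 9, 18, 10, 40, 41, 30, 57, 21, 53, 51]
insert 11:
  append 11 at index 11 → [1, 9, 18, 10, 40, 41, 30, 57, 21, 53, 51, 11]
  11 < parent 41 at index 5, swap → [1, 9, 18, 10, 40, 11, 30, 57, 21, 53, 51, 41]
  11 < parent 18 at index 2, swap → [1, 9, 11, 10, 40, 18, 30, 57, 21, 53, 51, 41]
insert 3:
  append 3 at index 12 → [1, 9, 11, 10, 40, 18, 30, 57, 21, 53, 51, 41, 3]
  3 < parent 18 at index 5, swap → [1, 9, 11, 10, 40, 3, 30, 57, 21, 53, 51, 41, 18]
  3 < parent 11 at index 2, swap → [1, 9, 3, 10, 40, 11, 30, 57, 21, 53, 51, 41, 18]
extract-min → returns 1:
  remove root 1; move last element 18 to root → [18, 9, 3, 10, 40, 11, 30, 57, 21, 53, 51, 41]
  18 vs smaller child 3 at index 2, swap → [3, 9, 18, 10, 40, 11, 30, 57, 21, 53, 51, 41]
  18 vs smaller child 11 at index 5, swap → [3, 9, 11, 10, 40, 18, 30, 57, 21, 53, 51, 41]
insert 16:
  append 16 at index 12 → [3, 9, 11, 10, 40, 18, 30, 57, 21, 53, 51, 41, 16]
  16 < parent 18 at index 5, swap → [3, 9, 11, 10, 40, 16, 30, 57, 21, 53, 51, 41, 18]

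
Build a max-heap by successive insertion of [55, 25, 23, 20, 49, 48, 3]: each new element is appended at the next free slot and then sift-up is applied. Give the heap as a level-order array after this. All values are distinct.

[55, 49, 48, 20, 25, 23, 3]

Insert 55:
  append 55 at index 0 → [55] (no swap needed)
Insert 25:
  append 25 at index 1 → [55, 25] (no swap needed)
Insert 23:
  append 23 at index 2 → [55, 25, 23] (no swap needed)
Insert 20:
  append 20 at index 3 → [55, 25, 23, 20] (no swap needed)
Insert 49:
  append 49 at index 4 → [55, 25, 23, 20, 49]
  49 > parent 25 at index 1, swap → [55, 49, 23, 20, 25]
Insert 48:
  append 48 at index 5 → [55, 49, 23, 20, 25, 48]
  48 > parent 23 at index 2, swap → [55, 49, 48, 20, 25, 23]
Insert 3:
  append 3 at index 6 → [55, 49, 48, 20, 25, 23, 3] (no swap needed)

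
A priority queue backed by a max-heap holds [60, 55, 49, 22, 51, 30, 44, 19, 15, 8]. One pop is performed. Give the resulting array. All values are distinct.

[55, 51, 49, 22, 8, 30, 44, 19, 15]

remove root 60; move last element 8 to root → [8, 55, 49, 22, 51, 30, 44, 19, 15]
8 vs larger child 55 at index 1, swap → [55, 8, 49, 22, 51, 30, 44, 19, 15]
8 vs larger child 51 at index 4, swap → [55, 51, 49, 22, 8, 30, 44, 19, 15]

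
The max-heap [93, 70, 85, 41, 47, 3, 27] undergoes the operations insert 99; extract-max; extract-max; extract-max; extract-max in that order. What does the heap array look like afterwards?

insert 99:
  append 99 at index 7 → [93, 70, 85, 41, 47, 3, 27, 99]
  99 > parent 41 at index 3, swap → [93, 70, 85, 99, 47, 3, 27, 41]
  99 > parent 70 at index 1, swap → [93, 99, 85, 70, 47, 3, 27, 41]
  99 > parent 93 at index 0, swap → [99, 93, 85, 70, 47, 3, 27, 41]
extract-max → returns 99:
  remove root 99; move last element 41 to root → [41, 93, 85, 70, 47, 3, 27]
  41 vs larger child 93 at index 1, swap → [93, 41, 85, 70, 47, 3, 27]
  41 vs larger child 70 at index 3, swap → [93, 70, 85, 41, 47, 3, 27]
extract-max → returns 93:
  remove root 93; move last element 27 to root → [27, 70, 85, 41, 47, 3]
  27 vs larger child 85 at index 2, swap → [85, 70, 27, 41, 47, 3]
extract-max → returns 85:
  remove root 85; move last element 3 to root → [3, 70, 27, 41, 47]
  3 vs larger child 70 at index 1, swap → [70, 3, 27, 41, 47]
  3 vs larger child 47 at index 4, swap → [70, 47, 27, 41, 3]
extract-max → returns 70:
  remove root 70; move last element 3 to root → [3, 47, 27, 41]
  3 vs larger child 47 at index 1, swap → [47, 3, 27, 41]
  3 vs only child 41 at index 3, swap → [47, 41, 27, 3]

[47, 41, 27, 3]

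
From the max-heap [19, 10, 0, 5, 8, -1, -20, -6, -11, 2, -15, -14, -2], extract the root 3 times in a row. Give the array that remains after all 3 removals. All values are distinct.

[5, 2, 0, -6, -2, -1, -20, -14, -11, -15]

extract-max #1 returns 19:
  remove root 19; move last element -2 to root → [-2, 10, 0, 5, 8, -1, -20, -6, -11, 2, -15, -14]
  -2 vs larger child 10 at index 1, swap → [10, -2, 0, 5, 8, -1, -20, -6, -11, 2, -15, -14]
  -2 vs larger child 8 at index 4, swap → [10, 8, 0, 5, -2, -1, -20, -6, -11, 2, -15, -14]
  -2 vs larger child 2 at index 9, swap → [10, 8, 0, 5, 2, -1, -20, -6, -11, -2, -15, -14]
extract-max #2 returns 10:
  remove root 10; move last element -14 to root → [-14, 8, 0, 5, 2, -1, -20, -6, -11, -2, -15]
  -14 vs larger child 8 at index 1, swap → [8, -14, 0, 5, 2, -1, -20, -6, -11, -2, -15]
  -14 vs larger child 5 at index 3, swap → [8, 5, 0, -14, 2, -1, -20, -6, -11, -2, -15]
  -14 vs larger child -6 at index 7, swap → [8, 5, 0, -6, 2, -1, -20, -14, -11, -2, -15]
extract-max #3 returns 8:
  remove root 8; move last element -15 to root → [-15, 5, 0, -6, 2, -1, -20, -14, -11, -2]
  -15 vs larger child 5 at index 1, swap → [5, -15, 0, -6, 2, -1, -20, -14, -11, -2]
  -15 vs larger child 2 at index 4, swap → [5, 2, 0, -6, -15, -1, -20, -14, -11, -2]
  -15 vs only child -2 at index 9, swap → [5, 2, 0, -6, -2, -1, -20, -14, -11, -15]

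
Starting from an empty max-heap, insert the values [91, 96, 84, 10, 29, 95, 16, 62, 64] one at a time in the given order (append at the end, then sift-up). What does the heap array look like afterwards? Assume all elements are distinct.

[96, 91, 95, 64, 29, 84, 16, 10, 62]

Insert 91:
  append 91 at index 0 → [91] (no swap needed)
Insert 96:
  append 96 at index 1 → [91, 96]
  96 > parent 91 at index 0, swap → [96, 91]
Insert 84:
  append 84 at index 2 → [96, 91, 84] (no swap needed)
Insert 10:
  append 10 at index 3 → [96, 91, 84, 10] (no swap needed)
Insert 29:
  append 29 at index 4 → [96, 91, 84, 10, 29] (no swap needed)
Insert 95:
  append 95 at index 5 → [96, 91, 84, 10, 29, 95]
  95 > parent 84 at index 2, swap → [96, 91, 95, 10, 29, 84]
Insert 16:
  append 16 at index 6 → [96, 91, 95, 10, 29, 84, 16] (no swap needed)
Insert 62:
  append 62 at index 7 → [96, 91, 95, 10, 29, 84, 16, 62]
  62 > parent 10 at index 3, swap → [96, 91, 95, 62, 29, 84, 16, 10]
Insert 64:
  append 64 at index 8 → [96, 91, 95, 62, 29, 84, 16, 10, 64]
  64 > parent 62 at index 3, swap → [96, 91, 95, 64, 29, 84, 16, 10, 62]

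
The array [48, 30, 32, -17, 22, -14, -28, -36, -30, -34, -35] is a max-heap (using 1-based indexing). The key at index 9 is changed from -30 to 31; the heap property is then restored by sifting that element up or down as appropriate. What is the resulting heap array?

set index 9 from -30 to 31 → [48, 30, 32, -17, 22, -14, -28, -36, 31, -34, -35]
31 > parent -17 at index 4, swap → [48, 30, 32, 31, 22, -14, -28, -36, -17, -34, -35]
31 > parent 30 at index 2, swap → [48, 31, 32, 30, 22, -14, -28, -36, -17, -34, -35]

[48, 31, 32, 30, 22, -14, -28, -36, -17, -34, -35]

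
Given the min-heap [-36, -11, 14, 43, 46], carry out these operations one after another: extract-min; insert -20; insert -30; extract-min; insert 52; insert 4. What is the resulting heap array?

extract-min → returns -36:
  remove root -36; move last element 46 to root → [46, -11, 14, 43]
  46 vs smaller child -11 at index 1, swap → [-11, 46, 14, 43]
  46 vs only child 43 at index 3, swap → [-11, 43, 14, 46]
insert -20:
  append -20 at index 4 → [-11, 43, 14, 46, -20]
  -20 < parent 43 at index 1, swap → [-11, -20, 14, 46, 43]
  -20 < parent -11 at index 0, swap → [-20, -11, 14, 46, 43]
insert -30:
  append -30 at index 5 → [-20, -11, 14, 46, 43, -30]
  -30 < parent 14 at index 2, swap → [-20, -11, -30, 46, 43, 14]
  -30 < parent -20 at index 0, swap → [-30, -11, -20, 46, 43, 14]
extract-min → returns -30:
  remove root -30; move last element 14 to root → [14, -11, -20, 46, 43]
  14 vs smaller child -20 at index 2, swap → [-20, -11, 14, 46, 43]
insert 52:
  append 52 at index 5 → [-20, -11, 14, 46, 43, 52] (no swap needed)
insert 4:
  append 4 at index 6 → [-20, -11, 14, 46, 43, 52, 4]
  4 < parent 14 at index 2, swap → [-20, -11, 4, 46, 43, 52, 14]

[-20, -11, 4, 46, 43, 52, 14]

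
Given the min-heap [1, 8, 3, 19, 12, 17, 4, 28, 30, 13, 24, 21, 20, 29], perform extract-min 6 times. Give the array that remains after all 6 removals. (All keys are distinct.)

extract-min #1 returns 1:
  remove root 1; move last element 29 to root → [29, 8, 3, 19, 12, 17, 4, 28, 30, 13, 24, 21, 20]
  29 vs smaller child 3 at index 2, swap → [3, 8, 29, 19, 12, 17, 4, 28, 30, 13, 24, 21, 20]
  29 vs smaller child 4 at index 6, swap → [3, 8, 4, 19, 12, 17, 29, 28, 30, 13, 24, 21, 20]
extract-min #2 returns 3:
  remove root 3; move last element 20 to root → [20, 8, 4, 19, 12, 17, 29, 28, 30, 13, 24, 21]
  20 vs smaller child 4 at index 2, swap → [4, 8, 20, 19, 12, 17, 29, 28, 30, 13, 24, 21]
  20 vs smaller child 17 at index 5, swap → [4, 8, 17, 19, 12, 20, 29, 28, 30, 13, 24, 21]
extract-min #3 returns 4:
  remove root 4; move last element 21 to root → [21, 8, 17, 19, 12, 20, 29, 28, 30, 13, 24]
  21 vs smaller child 8 at index 1, swap → [8, 21, 17, 19, 12, 20, 29, 28, 30, 13, 24]
  21 vs smaller child 12 at index 4, swap → [8, 12, 17, 19, 21, 20, 29, 28, 30, 13, 24]
  21 vs smaller child 13 at index 9, swap → [8, 12, 17, 19, 13, 20, 29, 28, 30, 21, 24]
extract-min #4 returns 8:
  remove root 8; move last element 24 to root → [24, 12, 17, 19, 13, 20, 29, 28, 30, 21]
  24 vs smaller child 12 at index 1, swap → [12, 24, 17, 19, 13, 20, 29, 28, 30, 21]
  24 vs smaller child 13 at index 4, swap → [12, 13, 17, 19, 24, 20, 29, 28, 30, 21]
  24 vs only child 21 at index 9, swap → [12, 13, 17, 19, 21, 20, 29, 28, 30, 24]
extract-min #5 returns 12:
  remove root 12; move last element 24 to root → [24, 13, 17, 19, 21, 20, 29, 28, 30]
  24 vs smaller child 13 at index 1, swap → [13, 24, 17, 19, 21, 20, 29, 28, 30]
  24 vs smaller child 19 at index 3, swap → [13, 19, 17, 24, 21, 20, 29, 28, 30]
extract-min #6 returns 13:
  remove root 13; move last element 30 to root → [30, 19, 17, 24, 21, 20, 29, 28]
  30 vs smaller child 17 at index 2, swap → [17, 19, 30, 24, 21, 20, 29, 28]
  30 vs smaller child 20 at index 5, swap → [17, 19, 20, 24, 21, 30, 29, 28]

[17, 19, 20, 24, 21, 30, 29, 28]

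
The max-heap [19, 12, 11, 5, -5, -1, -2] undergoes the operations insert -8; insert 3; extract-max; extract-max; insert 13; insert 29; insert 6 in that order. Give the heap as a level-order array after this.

insert -8:
  append -8 at index 7 → [19, 12, 11, 5, -5, -1, -2, -8] (no swap needed)
insert 3:
  append 3 at index 8 → [19, 12, 11, 5, -5, -1, -2, -8, 3] (no swap needed)
extract-max → returns 19:
  remove root 19; move last element 3 to root → [3, 12, 11, 5, -5, -1, -2, -8]
  3 vs larger child 12 at index 1, swap → [12, 3, 11, 5, -5, -1, -2, -8]
  3 vs larger child 5 at index 3, swap → [12, 5, 11, 3, -5, -1, -2, -8]
extract-max → returns 12:
  remove root 12; move last element -8 to root → [-8, 5, 11, 3, -5, -1, -2]
  -8 vs larger child 11 at index 2, swap → [11, 5, -8, 3, -5, -1, -2]
  -8 vs larger child -1 at index 5, swap → [11, 5, -1, 3, -5, -8, -2]
insert 13:
  append 13 at index 7 → [11, 5, -1, 3, -5, -8, -2, 13]
  13 > parent 3 at index 3, swap → [11, 5, -1, 13, -5, -8, -2, 3]
  13 > parent 5 at index 1, swap → [11, 13, -1, 5, -5, -8, -2, 3]
  13 > parent 11 at index 0, swap → [13, 11, -1, 5, -5, -8, -2, 3]
insert 29:
  append 29 at index 8 → [13, 11, -1, 5, -5, -8, -2, 3, 29]
  29 > parent 5 at index 3, swap → [13, 11, -1, 29, -5, -8, -2, 3, 5]
  29 > parent 11 at index 1, swap → [13, 29, -1, 11, -5, -8, -2, 3, 5]
  29 > parent 13 at index 0, swap → [29, 13, -1, 11, -5, -8, -2, 3, 5]
insert 6:
  append 6 at index 9 → [29, 13, -1, 11, -5, -8, -2, 3, 5, 6]
  6 > parent -5 at index 4, swap → [29, 13, -1, 11, 6, -8, -2, 3, 5, -5]

[29, 13, -1, 11, 6, -8, -2, 3, 5, -5]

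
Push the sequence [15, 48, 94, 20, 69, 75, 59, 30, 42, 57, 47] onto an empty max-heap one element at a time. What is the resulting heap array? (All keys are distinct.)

Insert 15:
  append 15 at index 0 → [15] (no swap needed)
Insert 48:
  append 48 at index 1 → [15, 48]
  48 > parent 15 at index 0, swap → [48, 15]
Insert 94:
  append 94 at index 2 → [48, 15, 94]
  94 > parent 48 at index 0, swap → [94, 15, 48]
Insert 20:
  append 20 at index 3 → [94, 15, 48, 20]
  20 > parent 15 at index 1, swap → [94, 20, 48, 15]
Insert 69:
  append 69 at index 4 → [94, 20, 48, 15, 69]
  69 > parent 20 at index 1, swap → [94, 69, 48, 15, 20]
Insert 75:
  append 75 at index 5 → [94, 69, 48, 15, 20, 75]
  75 > parent 48 at index 2, swap → [94, 69, 75, 15, 20, 48]
Insert 59:
  append 59 at index 6 → [94, 69, 75, 15, 20, 48, 59] (no swap needed)
Insert 30:
  append 30 at index 7 → [94, 69, 75, 15, 20, 48, 59, 30]
  30 > parent 15 at index 3, swap → [94, 69, 75, 30, 20, 48, 59, 15]
Insert 42:
  append 42 at index 8 → [94, 69, 75, 30, 20, 48, 59, 15, 42]
  42 > parent 30 at index 3, swap → [94, 69, 75, 42, 20, 48, 59, 15, 30]
Insert 57:
  append 57 at index 9 → [94, 69, 75, 42, 20, 48, 59, 15, 30, 57]
  57 > parent 20 at index 4, swap → [94, 69, 75, 42, 57, 48, 59, 15, 30, 20]
Insert 47:
  append 47 at index 10 → [94, 69, 75, 42, 57, 48, 59, 15, 30, 20, 47] (no swap needed)

[94, 69, 75, 42, 57, 48, 59, 15, 30, 20, 47]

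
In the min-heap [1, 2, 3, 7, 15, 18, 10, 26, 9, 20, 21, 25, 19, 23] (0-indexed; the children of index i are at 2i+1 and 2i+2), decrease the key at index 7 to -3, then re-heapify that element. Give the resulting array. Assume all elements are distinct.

set index 7 from 26 to -3 → [1, 2, 3, 7, 15, 18, 10, -3, 9, 20, 21, 25, 19, 23]
-3 < parent 7 at index 3, swap → [1, 2, 3, -3, 15, 18, 10, 7, 9, 20, 21, 25, 19, 23]
-3 < parent 2 at index 1, swap → [1, -3, 3, 2, 15, 18, 10, 7, 9, 20, 21, 25, 19, 23]
-3 < parent 1 at index 0, swap → [-3, 1, 3, 2, 15, 18, 10, 7, 9, 20, 21, 25, 19, 23]

[-3, 1, 3, 2, 15, 18, 10, 7, 9, 20, 21, 25, 19, 23]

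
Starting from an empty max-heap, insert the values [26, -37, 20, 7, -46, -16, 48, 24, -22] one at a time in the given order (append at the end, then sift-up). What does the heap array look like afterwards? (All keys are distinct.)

Insert 26:
  append 26 at index 0 → [26] (no swap needed)
Insert -37:
  append -37 at index 1 → [26, -37] (no swap needed)
Insert 20:
  append 20 at index 2 → [26, -37, 20] (no swap needed)
Insert 7:
  append 7 at index 3 → [26, -37, 20, 7]
  7 > parent -37 at index 1, swap → [26, 7, 20, -37]
Insert -46:
  append -46 at index 4 → [26, 7, 20, -37, -46] (no swap needed)
Insert -16:
  append -16 at index 5 → [26, 7, 20, -37, -46, -16] (no swap needed)
Insert 48:
  append 48 at index 6 → [26, 7, 20, -37, -46, -16, 48]
  48 > parent 20 at index 2, swap → [26, 7, 48, -37, -46, -16, 20]
  48 > parent 26 at index 0, swap → [48, 7, 26, -37, -46, -16, 20]
Insert 24:
  append 24 at index 7 → [48, 7, 26, -37, -46, -16, 20, 24]
  24 > parent -37 at index 3, swap → [48, 7, 26, 24, -46, -16, 20, -37]
  24 > parent 7 at index 1, swap → [48, 24, 26, 7, -46, -16, 20, -37]
Insert -22:
  append -22 at index 8 → [48, 24, 26, 7, -46, -16, 20, -37, -22] (no swap needed)

[48, 24, 26, 7, -46, -16, 20, -37, -22]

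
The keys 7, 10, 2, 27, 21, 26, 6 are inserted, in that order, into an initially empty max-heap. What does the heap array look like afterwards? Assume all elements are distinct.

Insert 7:
  append 7 at index 0 → [7] (no swap needed)
Insert 10:
  append 10 at index 1 → [7, 10]
  10 > parent 7 at index 0, swap → [10, 7]
Insert 2:
  append 2 at index 2 → [10, 7, 2] (no swap needed)
Insert 27:
  append 27 at index 3 → [10, 7, 2, 27]
  27 > parent 7 at index 1, swap → [10, 27, 2, 7]
  27 > parent 10 at index 0, swap → [27, 10, 2, 7]
Insert 21:
  append 21 at index 4 → [27, 10, 2, 7, 21]
  21 > parent 10 at index 1, swap → [27, 21, 2, 7, 10]
Insert 26:
  append 26 at index 5 → [27, 21, 2, 7, 10, 26]
  26 > parent 2 at index 2, swap → [27, 21, 26, 7, 10, 2]
Insert 6:
  append 6 at index 6 → [27, 21, 26, 7, 10, 2, 6] (no swap needed)

[27, 21, 26, 7, 10, 2, 6]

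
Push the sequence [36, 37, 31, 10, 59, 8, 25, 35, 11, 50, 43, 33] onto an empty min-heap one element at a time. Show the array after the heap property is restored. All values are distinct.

[8, 11, 10, 31, 43, 33, 25, 37, 35, 59, 50, 36]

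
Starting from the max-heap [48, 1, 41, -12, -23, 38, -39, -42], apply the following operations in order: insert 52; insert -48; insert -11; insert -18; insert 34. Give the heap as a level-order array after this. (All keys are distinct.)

[52, 48, 41, 1, -11, 38, -39, -42, -12, -48, -23, -18, 34]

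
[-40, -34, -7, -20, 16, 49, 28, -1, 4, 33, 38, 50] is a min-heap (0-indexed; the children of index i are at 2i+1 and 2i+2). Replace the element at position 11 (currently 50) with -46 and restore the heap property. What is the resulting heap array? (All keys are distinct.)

[-46, -34, -40, -20, 16, -7, 28, -1, 4, 33, 38, 49]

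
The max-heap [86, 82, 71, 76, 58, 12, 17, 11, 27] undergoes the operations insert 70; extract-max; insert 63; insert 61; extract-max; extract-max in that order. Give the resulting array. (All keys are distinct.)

insert 70:
  append 70 at index 9 → [86, 82, 71, 76, 58, 12, 17, 11, 27, 70]
  70 > parent 58 at index 4, swap → [86, 82, 71, 76, 70, 12, 17, 11, 27, 58]
extract-max → returns 86:
  remove root 86; move last element 58 to root → [58, 82, 71, 76, 70, 12, 17, 11, 27]
  58 vs larger child 82 at index 1, swap → [82, 58, 71, 76, 70, 12, 17, 11, 27]
  58 vs larger child 76 at index 3, swap → [82, 76, 71, 58, 70, 12, 17, 11, 27]
insert 63:
  append 63 at index 9 → [82, 76, 71, 58, 70, 12, 17, 11, 27, 63] (no swap needed)
insert 61:
  append 61 at index 10 → [82, 76, 71, 58, 70, 12, 17, 11, 27, 63, 61] (no swap needed)
extract-max → returns 82:
  remove root 82; move last element 61 to root → [61, 76, 71, 58, 70, 12, 17, 11, 27, 63]
  61 vs larger child 76 at index 1, swap → [76, 61, 71, 58, 70, 12, 17, 11, 27, 63]
  61 vs larger child 70 at index 4, swap → [76, 70, 71, 58, 61, 12, 17, 11, 27, 63]
  61 vs only child 63 at index 9, swap → [76, 70, 71, 58, 63, 12, 17, 11, 27, 61]
extract-max → returns 76:
  remove root 76; move last element 61 to root → [61, 70, 71, 58, 63, 12, 17, 11, 27]
  61 vs larger child 71 at index 2, swap → [71, 70, 61, 58, 63, 12, 17, 11, 27]

[71, 70, 61, 58, 63, 12, 17, 11, 27]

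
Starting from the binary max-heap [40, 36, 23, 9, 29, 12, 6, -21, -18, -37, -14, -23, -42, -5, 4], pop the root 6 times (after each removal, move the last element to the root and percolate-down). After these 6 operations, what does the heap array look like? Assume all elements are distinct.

extract-max #1 returns 40:
  remove root 40; move last element 4 to root → [4, 36, 23, 9, 29, 12, 6, -21, -18, -37, -14, -23, -42, -5]
  4 vs larger child 36 at index 1, swap → [36, 4, 23, 9, 29, 12, 6, -21, -18, -37, -14, -23, -42, -5]
  4 vs larger child 29 at index 4, swap → [36, 29, 23, 9, 4, 12, 6, -21, -18, -37, -14, -23, -42, -5]
extract-max #2 returns 36:
  remove root 36; move last element -5 to root → [-5, 29, 23, 9, 4, 12, 6, -21, -18, -37, -14, -23, -42]
  -5 vs larger child 29 at index 1, swap → [29, -5, 23, 9, 4, 12, 6, -21, -18, -37, -14, -23, -42]
  -5 vs larger child 9 at index 3, swap → [29, 9, 23, -5, 4, 12, 6, -21, -18, -37, -14, -23, -42]
extract-max #3 returns 29:
  remove root 29; move last element -42 to root → [-42, 9, 23, -5, 4, 12, 6, -21, -18, -37, -14, -23]
  -42 vs larger child 23 at index 2, swap → [23, 9, -42, -5, 4, 12, 6, -21, -18, -37, -14, -23]
  -42 vs larger child 12 at index 5, swap → [23, 9, 12, -5, 4, -42, 6, -21, -18, -37, -14, -23]
  -42 vs only child -23 at index 11, swap → [23, 9, 12, -5, 4, -23, 6, -21, -18, -37, -14, -42]
extract-max #4 returns 23:
  remove root 23; move last element -42 to root → [-42, 9, 12, -5, 4, -23, 6, -21, -18, -37, -14]
  -42 vs larger child 12 at index 2, swap → [12, 9, -42, -5, 4, -23, 6, -21, -18, -37, -14]
  -42 vs larger child 6 at index 6, swap → [12, 9, 6, -5, 4, -23, -42, -21, -18, -37, -14]
extract-max #5 returns 12:
  remove root 12; move last element -14 to root → [-14, 9, 6, -5, 4, -23, -42, -21, -18, -37]
  -14 vs larger child 9 at index 1, swap → [9, -14, 6, -5, 4, -23, -42, -21, -18, -37]
  -14 vs larger child 4 at index 4, swap → [9, 4, 6, -5, -14, -23, -42, -21, -18, -37]
extract-max #6 returns 9:
  remove root 9; move last element -37 to root → [-37, 4, 6, -5, -14, -23, -42, -21, -18]
  -37 vs larger child 6 at index 2, swap → [6, 4, -37, -5, -14, -23, -42, -21, -18]
  -37 vs larger child -23 at index 5, swap → [6, 4, -23, -5, -14, -37, -42, -21, -18]

[6, 4, -23, -5, -14, -37, -42, -21, -18]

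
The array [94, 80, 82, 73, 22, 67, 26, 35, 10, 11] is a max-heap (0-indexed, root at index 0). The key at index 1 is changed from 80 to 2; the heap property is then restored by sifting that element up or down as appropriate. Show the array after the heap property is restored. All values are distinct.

[94, 73, 82, 35, 22, 67, 26, 2, 10, 11]

set index 1 from 80 to 2 → [94, 2, 82, 73, 22, 67, 26, 35, 10, 11]
2 vs larger child 73 at index 3, swap → [94, 73, 82, 2, 22, 67, 26, 35, 10, 11]
2 vs larger child 35 at index 7, swap → [94, 73, 82, 35, 22, 67, 26, 2, 10, 11]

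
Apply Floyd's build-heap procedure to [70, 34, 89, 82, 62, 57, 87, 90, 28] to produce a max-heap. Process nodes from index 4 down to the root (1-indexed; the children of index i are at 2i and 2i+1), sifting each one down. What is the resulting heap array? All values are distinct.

[90, 82, 89, 70, 62, 57, 87, 34, 28]

sift down from index 4:
  82 vs larger child 90 at index 8, swap → [70, 34, 89, 90, 62, 57, 87, 82, 28]
sift down from index 3: already satisfies heap property
sift down from index 2:
  34 vs larger child 90 at index 4, swap → [70, 90, 89, 34, 62, 57, 87, 82, 28]
  34 vs larger child 82 at index 8, swap → [70, 90, 89, 82, 62, 57, 87, 34, 28]
sift down from index 1:
  70 vs larger child 90 at index 2, swap → [90, 70, 89, 82, 62, 57, 87, 34, 28]
  70 vs larger child 82 at index 4, swap → [90, 82, 89, 70, 62, 57, 87, 34, 28]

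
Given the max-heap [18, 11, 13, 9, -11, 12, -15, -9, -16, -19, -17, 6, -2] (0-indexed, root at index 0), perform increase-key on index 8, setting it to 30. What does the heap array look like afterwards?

set index 8 from -16 to 30 → [18, 11, 13, 9, -11, 12, -15, -9, 30, -19, -17, 6, -2]
30 > parent 9 at index 3, swap → [18, 11, 13, 30, -11, 12, -15, -9, 9, -19, -17, 6, -2]
30 > parent 11 at index 1, swap → [18, 30, 13, 11, -11, 12, -15, -9, 9, -19, -17, 6, -2]
30 > parent 18 at index 0, swap → [30, 18, 13, 11, -11, 12, -15, -9, 9, -19, -17, 6, -2]

[30, 18, 13, 11, -11, 12, -15, -9, 9, -19, -17, 6, -2]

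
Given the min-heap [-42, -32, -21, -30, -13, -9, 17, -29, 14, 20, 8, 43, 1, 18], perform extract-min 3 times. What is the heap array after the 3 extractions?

[-29, -13, -21, 1, 8, -9, 17, 18, 14, 20, 43]

extract-min #1 returns -42:
  remove root -42; move last element 18 to root → [18, -32, -21, -30, -13, -9, 17, -29, 14, 20, 8, 43, 1]
  18 vs smaller child -32 at index 1, swap → [-32, 18, -21, -30, -13, -9, 17, -29, 14, 20, 8, 43, 1]
  18 vs smaller child -30 at index 3, swap → [-32, -30, -21, 18, -13, -9, 17, -29, 14, 20, 8, 43, 1]
  18 vs smaller child -29 at index 7, swap → [-32, -30, -21, -29, -13, -9, 17, 18, 14, 20, 8, 43, 1]
extract-min #2 returns -32:
  remove root -32; move last element 1 to root → [1, -30, -21, -29, -13, -9, 17, 18, 14, 20, 8, 43]
  1 vs smaller child -30 at index 1, swap → [-30, 1, -21, -29, -13, -9, 17, 18, 14, 20, 8, 43]
  1 vs smaller child -29 at index 3, swap → [-30, -29, -21, 1, -13, -9, 17, 18, 14, 20, 8, 43]
extract-min #3 returns -30:
  remove root -30; move last element 43 to root → [43, -29, -21, 1, -13, -9, 17, 18, 14, 20, 8]
  43 vs smaller child -29 at index 1, swap → [-29, 43, -21, 1, -13, -9, 17, 18, 14, 20, 8]
  43 vs smaller child -13 at index 4, swap → [-29, -13, -21, 1, 43, -9, 17, 18, 14, 20, 8]
  43 vs smaller child 8 at index 10, swap → [-29, -13, -21, 1, 8, -9, 17, 18, 14, 20, 43]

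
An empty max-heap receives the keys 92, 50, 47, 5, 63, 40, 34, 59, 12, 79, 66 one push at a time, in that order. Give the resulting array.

[92, 79, 47, 59, 66, 40, 34, 5, 12, 50, 63]

Insert 92:
  append 92 at index 0 → [92] (no swap needed)
Insert 50:
  append 50 at index 1 → [92, 50] (no swap needed)
Insert 47:
  append 47 at index 2 → [92, 50, 47] (no swap needed)
Insert 5:
  append 5 at index 3 → [92, 50, 47, 5] (no swap needed)
Insert 63:
  append 63 at index 4 → [92, 50, 47, 5, 63]
  63 > parent 50 at index 1, swap → [92, 63, 47, 5, 50]
Insert 40:
  append 40 at index 5 → [92, 63, 47, 5, 50, 40] (no swap needed)
Insert 34:
  append 34 at index 6 → [92, 63, 47, 5, 50, 40, 34] (no swap needed)
Insert 59:
  append 59 at index 7 → [92, 63, 47, 5, 50, 40, 34, 59]
  59 > parent 5 at index 3, swap → [92, 63, 47, 59, 50, 40, 34, 5]
Insert 12:
  append 12 at index 8 → [92, 63, 47, 59, 50, 40, 34, 5, 12] (no swap needed)
Insert 79:
  append 79 at index 9 → [92, 63, 47, 59, 50, 40, 34, 5, 12, 79]
  79 > parent 50 at index 4, swap → [92, 63, 47, 59, 79, 40, 34, 5, 12, 50]
  79 > parent 63 at index 1, swap → [92, 79, 47, 59, 63, 40, 34, 5, 12, 50]
Insert 66:
  append 66 at index 10 → [92, 79, 47, 59, 63, 40, 34, 5, 12, 50, 66]
  66 > parent 63 at index 4, swap → [92, 79, 47, 59, 66, 40, 34, 5, 12, 50, 63]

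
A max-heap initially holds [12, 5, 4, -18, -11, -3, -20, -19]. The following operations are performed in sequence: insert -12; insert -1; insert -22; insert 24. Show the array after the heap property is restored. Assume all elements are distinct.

[24, 5, 12, -12, -1, 4, -20, -19, -18, -11, -22, -3]

insert -12:
  append -12 at index 8 → [12, 5, 4, -18, -11, -3, -20, -19, -12]
  -12 > parent -18 at index 3, swap → [12, 5, 4, -12, -11, -3, -20, -19, -18]
insert -1:
  append -1 at index 9 → [12, 5, 4, -12, -11, -3, -20, -19, -18, -1]
  -1 > parent -11 at index 4, swap → [12, 5, 4, -12, -1, -3, -20, -19, -18, -11]
insert -22:
  append -22 at index 10 → [12, 5, 4, -12, -1, -3, -20, -19, -18, -11, -22] (no swap needed)
insert 24:
  append 24 at index 11 → [12, 5, 4, -12, -1, -3, -20, -19, -18, -11, -22, 24]
  24 > parent -3 at index 5, swap → [12, 5, 4, -12, -1, 24, -20, -19, -18, -11, -22, -3]
  24 > parent 4 at index 2, swap → [12, 5, 24, -12, -1, 4, -20, -19, -18, -11, -22, -3]
  24 > parent 12 at index 0, swap → [24, 5, 12, -12, -1, 4, -20, -19, -18, -11, -22, -3]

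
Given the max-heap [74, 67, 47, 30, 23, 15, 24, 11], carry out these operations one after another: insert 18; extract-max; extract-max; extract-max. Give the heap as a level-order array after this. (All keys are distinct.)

[30, 23, 24, 18, 11, 15]

insert 18:
  append 18 at index 8 → [74, 67, 47, 30, 23, 15, 24, 11, 18] (no swap needed)
extract-max → returns 74:
  remove root 74; move last element 18 to root → [18, 67, 47, 30, 23, 15, 24, 11]
  18 vs larger child 67 at index 1, swap → [67, 18, 47, 30, 23, 15, 24, 11]
  18 vs larger child 30 at index 3, swap → [67, 30, 47, 18, 23, 15, 24, 11]
extract-max → returns 67:
  remove root 67; move last element 11 to root → [11, 30, 47, 18, 23, 15, 24]
  11 vs larger child 47 at index 2, swap → [47, 30, 11, 18, 23, 15, 24]
  11 vs larger child 24 at index 6, swap → [47, 30, 24, 18, 23, 15, 11]
extract-max → returns 47:
  remove root 47; move last element 11 to root → [11, 30, 24, 18, 23, 15]
  11 vs larger child 30 at index 1, swap → [30, 11, 24, 18, 23, 15]
  11 vs larger child 23 at index 4, swap → [30, 23, 24, 18, 11, 15]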